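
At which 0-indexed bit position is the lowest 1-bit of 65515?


0b1111111111101011. Lowest set bit at position 0

0


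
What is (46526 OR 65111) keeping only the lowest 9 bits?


Step 1: 46526 | 65111 = 65535
Step 2: 65535 & 511 = 511

511


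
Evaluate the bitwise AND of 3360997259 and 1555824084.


0b11001000010101001011111110001011 & 0b1011100101110111111110111010100 = 0b1001000000100001011110110000000 = 1209056640

1209056640


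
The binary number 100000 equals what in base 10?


100000 in decimal = 32

32


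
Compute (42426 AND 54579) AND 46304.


Step 1: 42426 & 54579 = 34098
Step 2: 34098 & 46304 = 33824

33824


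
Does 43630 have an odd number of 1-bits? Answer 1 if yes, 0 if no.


0b1010101001101110 has 9 ones => parity 1

1


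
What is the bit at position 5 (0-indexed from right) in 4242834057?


0b11111100111001001000001010001001, position 5 = 0

0


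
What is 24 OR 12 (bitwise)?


0b11000 | 0b1100 = 0b11100 = 28

28


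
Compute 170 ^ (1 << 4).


170 ^ (1 << 4) = 170 ^ 16 = 186

186


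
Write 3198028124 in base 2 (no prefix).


3198028124 = 10111110100111100000100101011100 in binary

10111110100111100000100101011100


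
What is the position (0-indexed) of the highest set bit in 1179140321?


0b1000110010010000100000011100001. Highest set bit at position 30

30


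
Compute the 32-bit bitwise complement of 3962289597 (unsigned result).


~0b11101100001010111011110110111101 = 0b10011110101000100001001000010 = 332677698 (32-bit unsigned)

332677698


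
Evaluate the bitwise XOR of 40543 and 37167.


0b1001111001011111 ^ 0b1001000100101111 = 0b111101110000 = 3952

3952


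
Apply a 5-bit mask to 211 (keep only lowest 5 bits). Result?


211 & 31 = 19

19


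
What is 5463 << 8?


0b1010101010111 << 8 = 0b101010101011100000000 = 1398528

1398528


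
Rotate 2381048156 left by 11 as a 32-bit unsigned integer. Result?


Rotate 0b10001101111010111110100101011100 left by 11 (32-bit) = 0b1011111010010101110010001101111 = 1598743663

1598743663


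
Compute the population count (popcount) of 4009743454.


0b11101110111111111101010001011110 has 23 set bits

23


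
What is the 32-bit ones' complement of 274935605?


274935605 ^ 4294967295 = 4020031690

4020031690


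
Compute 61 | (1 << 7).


61 | (1 << 7) = 61 | 128 = 189

189


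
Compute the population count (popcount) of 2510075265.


0b10010101100111001011010110000001 has 15 set bits

15


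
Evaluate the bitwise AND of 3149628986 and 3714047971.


0b10111011101110111000011000111010 & 0b11011101010111111101111111100011 = 0b10011001000110111000011000100010 = 2568717858

2568717858


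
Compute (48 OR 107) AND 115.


Step 1: 48 | 107 = 123
Step 2: 123 & 115 = 115

115


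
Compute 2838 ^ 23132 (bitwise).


0b101100010110 ^ 0b101101001011100 = 0b101000101001010 = 20810

20810


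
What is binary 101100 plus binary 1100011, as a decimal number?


101100 + 1100011 = 10001111 = 143

143


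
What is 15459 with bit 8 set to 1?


15459 | (1 << 8) = 15459 | 256 = 15715

15715


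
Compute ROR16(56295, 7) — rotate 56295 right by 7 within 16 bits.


Rotate 0b1101101111100111 right by 7 (16-bit) = 0b1100111110110111 = 53175

53175


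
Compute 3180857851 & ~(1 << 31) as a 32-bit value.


3180857851 & ~(1 << 31) = 1033374203

1033374203


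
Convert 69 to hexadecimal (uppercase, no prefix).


69 = 45 hex

45


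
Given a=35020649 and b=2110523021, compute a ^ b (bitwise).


35020649 ^ 2110523021 = 2145016292

2145016292


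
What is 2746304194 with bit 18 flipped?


2746304194 ^ (1 << 18) = 2746304194 ^ 262144 = 2746566338

2746566338


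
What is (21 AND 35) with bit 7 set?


Step 1: 21 & 35 = 1
Step 2: 1 | (1 << 7) = 1 | 128 = 129

129


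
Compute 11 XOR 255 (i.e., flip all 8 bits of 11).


11 ^ 255 = 244

244


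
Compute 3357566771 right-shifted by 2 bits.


0b11001000001000000110011100110011 >> 2 = 0b110010000010000001100111001100 = 839391692

839391692


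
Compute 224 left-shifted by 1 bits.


0b11100000 << 1 = 0b111000000 = 448

448


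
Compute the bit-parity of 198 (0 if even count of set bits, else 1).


0b11000110 has 4 ones => parity 0

0


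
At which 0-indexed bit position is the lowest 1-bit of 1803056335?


0b1101011011110000111010011001111. Lowest set bit at position 0

0


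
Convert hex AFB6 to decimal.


AFB6 hex = 44982 decimal

44982


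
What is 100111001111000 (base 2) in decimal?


100111001111000 in decimal = 20088

20088


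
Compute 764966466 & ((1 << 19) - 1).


764966466 & 524287 = 30274

30274


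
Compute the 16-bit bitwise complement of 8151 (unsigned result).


~0b1111111010111 = 0b1110000000101000 = 57384 (16-bit unsigned)

57384


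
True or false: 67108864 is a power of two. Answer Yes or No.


0b100000000000000000000000000. Only one bit set => Yes

Yes


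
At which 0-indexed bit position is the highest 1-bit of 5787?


0b1011010011011. Highest set bit at position 12

12


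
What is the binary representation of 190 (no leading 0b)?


190 = 10111110 in binary

10111110


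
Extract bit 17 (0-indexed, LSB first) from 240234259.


0b1110010100011010111100010011, position 17 = 0

0


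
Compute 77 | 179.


0b1001101 | 0b10110011 = 0b11111111 = 255

255


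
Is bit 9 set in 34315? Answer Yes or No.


0b1000011000001011, bit 9 = 1. Yes

Yes


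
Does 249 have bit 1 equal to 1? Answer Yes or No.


0b11111001, bit 1 = 0. No

No


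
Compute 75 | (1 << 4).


75 | (1 << 4) = 75 | 16 = 91

91


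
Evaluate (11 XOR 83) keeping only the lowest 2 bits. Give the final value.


Step 1: 11 ^ 83 = 88
Step 2: 88 & 3 = 0

0


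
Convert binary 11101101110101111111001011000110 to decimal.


11101101110101111111001011000110 in decimal = 3990352582

3990352582


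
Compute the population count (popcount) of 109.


0b1101101 has 5 set bits

5


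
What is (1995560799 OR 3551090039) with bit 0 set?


Step 1: 1995560799 | 3551090039 = 4160345983
Step 2: 4160345983 | (1 << 0) = 4160345983 | 1 = 4160345983

4160345983


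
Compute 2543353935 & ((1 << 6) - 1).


2543353935 & 63 = 15

15


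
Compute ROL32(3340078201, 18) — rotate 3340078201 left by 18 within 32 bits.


Rotate 0b11000111000101011000110001111001 left by 18 (32-bit) = 0b110001111001110001110001010110 = 837229654

837229654


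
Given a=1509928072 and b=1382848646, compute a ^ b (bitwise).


1509928072 ^ 1382848646 = 194196494

194196494


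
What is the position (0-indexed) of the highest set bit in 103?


0b1100111. Highest set bit at position 6

6


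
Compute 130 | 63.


0b10000010 | 0b111111 = 0b10111111 = 191

191


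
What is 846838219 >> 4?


0b110010011110011011100111001011 >> 4 = 0b11001001111001101110011100 = 52927388

52927388


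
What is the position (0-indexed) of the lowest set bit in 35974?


0b1000110010000110. Lowest set bit at position 1

1


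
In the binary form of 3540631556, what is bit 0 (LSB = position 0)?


0b11010011000010011100000000000100, position 0 = 0

0


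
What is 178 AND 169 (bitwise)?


0b10110010 & 0b10101001 = 0b10100000 = 160

160


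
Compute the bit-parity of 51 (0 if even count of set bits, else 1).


0b110011 has 4 ones => parity 0

0


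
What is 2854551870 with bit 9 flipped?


2854551870 ^ (1 << 9) = 2854551870 ^ 512 = 2854552382

2854552382


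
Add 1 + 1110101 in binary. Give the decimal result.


1 + 1110101 = 1110110 = 118

118


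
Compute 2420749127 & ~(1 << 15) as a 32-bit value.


2420749127 & ~(1 << 15) = 2420716359

2420716359


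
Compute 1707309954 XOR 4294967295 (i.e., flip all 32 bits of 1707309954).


1707309954 ^ 4294967295 = 2587657341

2587657341


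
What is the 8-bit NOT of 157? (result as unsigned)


~0b10011101 = 0b1100010 = 98 (8-bit unsigned)

98


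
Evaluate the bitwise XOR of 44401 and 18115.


0b1010110101110001 ^ 0b100011011000011 = 0b1110101110110010 = 60338

60338


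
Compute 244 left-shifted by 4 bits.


0b11110100 << 4 = 0b111101000000 = 3904

3904


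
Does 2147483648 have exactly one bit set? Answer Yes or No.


0b10000000000000000000000000000000. Only one bit set => Yes

Yes


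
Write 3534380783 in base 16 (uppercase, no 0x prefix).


3534380783 = D2AA5EEF hex

D2AA5EEF


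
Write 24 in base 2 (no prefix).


24 = 11000 in binary

11000


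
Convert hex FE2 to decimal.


FE2 hex = 4066 decimal

4066


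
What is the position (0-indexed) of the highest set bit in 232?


0b11101000. Highest set bit at position 7

7


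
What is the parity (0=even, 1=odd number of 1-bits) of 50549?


0b1100010101110101 has 9 ones => parity 1

1


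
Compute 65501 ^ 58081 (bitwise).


0b1111111111011101 ^ 0b1110001011100001 = 0b1110100111100 = 7484

7484


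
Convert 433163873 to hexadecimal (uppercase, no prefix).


433163873 = 19D18E61 hex

19D18E61


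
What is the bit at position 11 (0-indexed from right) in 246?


0b11110110, position 11 = 0

0


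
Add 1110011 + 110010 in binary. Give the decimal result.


1110011 + 110010 = 10100101 = 165

165


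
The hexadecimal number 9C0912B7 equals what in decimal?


9C0912B7 hex = 2617840311 decimal

2617840311


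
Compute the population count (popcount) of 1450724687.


0b1010110011110000100110101001111 has 17 set bits

17


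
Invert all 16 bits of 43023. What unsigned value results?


43023 ^ 65535 = 22512

22512


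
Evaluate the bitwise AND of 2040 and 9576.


0b11111111000 & 0b10010101101000 = 0b10101101000 = 1384

1384


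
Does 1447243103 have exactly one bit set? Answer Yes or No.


0b1010110010000110010110101011111. Multiple bits set => No

No


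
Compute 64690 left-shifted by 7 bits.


0b1111110010110010 << 7 = 0b11111100101100100000000 = 8280320

8280320


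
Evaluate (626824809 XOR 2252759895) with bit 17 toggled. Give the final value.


Step 1: 626824809 ^ 2252759895 = 2736452926
Step 2: 2736452926 ^ (1 << 17) = 2736452926 ^ 131072 = 2736321854

2736321854


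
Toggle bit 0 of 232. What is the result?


232 ^ (1 << 0) = 232 ^ 1 = 233

233


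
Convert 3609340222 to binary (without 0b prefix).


3609340222 = 11010111001000100010100100111110 in binary

11010111001000100010100100111110


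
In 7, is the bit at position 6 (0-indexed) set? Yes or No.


0b111, bit 6 = 0. No

No


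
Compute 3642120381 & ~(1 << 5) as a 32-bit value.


3642120381 & ~(1 << 5) = 3642120349

3642120349


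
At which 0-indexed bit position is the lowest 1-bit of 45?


0b101101. Lowest set bit at position 0

0


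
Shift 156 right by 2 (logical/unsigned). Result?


0b10011100 >> 2 = 0b100111 = 39

39


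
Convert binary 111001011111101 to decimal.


111001011111101 in decimal = 29437

29437


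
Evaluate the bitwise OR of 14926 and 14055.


0b11101001001110 | 0b11011011100111 = 0b11111011101111 = 16111

16111


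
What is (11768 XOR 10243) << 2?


Step 1: 11768 ^ 10243 = 1531
Step 2: 1531 << 2 = 6124

6124


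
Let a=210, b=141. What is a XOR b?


210 ^ 141 = 95

95


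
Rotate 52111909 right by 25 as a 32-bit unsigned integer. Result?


Rotate 0b11000110110010101000100101 right by 25 (32-bit) = 0b10001101100101010001001010000001 = 2375357057

2375357057


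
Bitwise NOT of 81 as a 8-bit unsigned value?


~0b1010001 = 0b10101110 = 174 (8-bit unsigned)

174


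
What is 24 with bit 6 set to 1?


24 | (1 << 6) = 24 | 64 = 88

88


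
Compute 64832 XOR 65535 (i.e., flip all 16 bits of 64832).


64832 ^ 65535 = 703

703


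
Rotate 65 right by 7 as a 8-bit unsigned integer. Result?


Rotate 0b1000001 right by 7 (8-bit) = 0b10000010 = 130

130


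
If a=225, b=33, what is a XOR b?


225 ^ 33 = 192

192


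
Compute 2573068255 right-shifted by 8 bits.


0b10011001010111011110011111011111 >> 8 = 0b100110010101110111100111 = 10051047

10051047


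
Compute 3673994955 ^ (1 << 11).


3673994955 ^ (1 << 11) = 3673994955 ^ 2048 = 3673997003

3673997003


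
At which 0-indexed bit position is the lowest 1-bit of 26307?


0b110011011000011. Lowest set bit at position 0

0


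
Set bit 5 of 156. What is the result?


156 | (1 << 5) = 156 | 32 = 188

188


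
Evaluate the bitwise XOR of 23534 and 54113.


0b101101111101110 ^ 0b1101001101100001 = 0b1000100010001111 = 34959

34959


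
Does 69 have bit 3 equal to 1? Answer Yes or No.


0b1000101, bit 3 = 0. No

No


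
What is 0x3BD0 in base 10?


3BD0 hex = 15312 decimal

15312


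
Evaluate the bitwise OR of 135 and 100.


0b10000111 | 0b1100100 = 0b11100111 = 231

231


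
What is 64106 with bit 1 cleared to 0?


64106 & ~(1 << 1) = 64104

64104


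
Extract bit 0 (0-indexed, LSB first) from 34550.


0b1000011011110110, position 0 = 0

0


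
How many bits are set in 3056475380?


0b10110110001011100001110011110100 has 17 set bits

17


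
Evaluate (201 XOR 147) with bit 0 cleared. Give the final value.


Step 1: 201 ^ 147 = 90
Step 2: 90 & ~(1 << 0) = 90

90


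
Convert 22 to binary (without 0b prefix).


22 = 10110 in binary

10110


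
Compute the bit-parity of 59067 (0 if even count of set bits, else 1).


0b1110011010111011 has 11 ones => parity 1

1


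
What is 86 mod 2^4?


86 & 15 = 6

6


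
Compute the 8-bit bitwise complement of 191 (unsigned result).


~0b10111111 = 0b1000000 = 64 (8-bit unsigned)

64


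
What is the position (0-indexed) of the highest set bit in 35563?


0b1000101011101011. Highest set bit at position 15

15


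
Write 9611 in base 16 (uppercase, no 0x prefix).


9611 = 258B hex

258B


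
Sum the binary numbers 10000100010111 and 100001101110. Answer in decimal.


10000100010111 + 100001101110 = 10100110000101 = 10629

10629


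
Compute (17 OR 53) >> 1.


Step 1: 17 | 53 = 53
Step 2: 53 >> 1 = 26

26


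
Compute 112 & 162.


0b1110000 & 0b10100010 = 0b100000 = 32

32


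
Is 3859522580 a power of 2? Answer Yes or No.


0b11100110000010111010010000010100. Multiple bits set => No

No


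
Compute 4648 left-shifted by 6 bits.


0b1001000101000 << 6 = 0b1001000101000000000 = 297472

297472


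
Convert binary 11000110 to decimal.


11000110 in decimal = 198

198


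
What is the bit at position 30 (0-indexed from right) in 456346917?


0b11011001100110100110100100101, position 30 = 0

0


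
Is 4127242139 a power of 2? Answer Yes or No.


0b11110110000000001011011110011011. Multiple bits set => No

No


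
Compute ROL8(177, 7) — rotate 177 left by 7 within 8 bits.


Rotate 0b10110001 left by 7 (8-bit) = 0b11011000 = 216

216


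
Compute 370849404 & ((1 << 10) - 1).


370849404 & 1023 = 636

636


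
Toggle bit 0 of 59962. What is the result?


59962 ^ (1 << 0) = 59962 ^ 1 = 59963

59963


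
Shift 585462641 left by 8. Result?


0b100010111001010111001101110001 << 8 = 0b10001011100101011100110111000100000000 = 149878436096

149878436096


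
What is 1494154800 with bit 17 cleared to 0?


1494154800 & ~(1 << 17) = 1494023728

1494023728


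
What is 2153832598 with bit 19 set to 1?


2153832598 | (1 << 19) = 2153832598 | 524288 = 2154356886

2154356886


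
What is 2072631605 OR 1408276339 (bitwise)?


0b1111011100010011101100100110101 | 0b1010011111100001001011101110011 = 0b1111011111110011101111101110111 = 2079973239

2079973239


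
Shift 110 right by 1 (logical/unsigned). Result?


0b1101110 >> 1 = 0b110111 = 55

55


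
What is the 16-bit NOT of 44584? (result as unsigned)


~0b1010111000101000 = 0b101000111010111 = 20951 (16-bit unsigned)

20951


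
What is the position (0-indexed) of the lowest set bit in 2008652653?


0b1110111101110011001101101101101. Lowest set bit at position 0

0


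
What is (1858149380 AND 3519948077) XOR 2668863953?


Step 1: 1858149380 & 3519948077 = 1086325764
Step 2: 1086325764 ^ 2668863953 = 3755189717

3755189717


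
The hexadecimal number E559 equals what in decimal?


E559 hex = 58713 decimal

58713


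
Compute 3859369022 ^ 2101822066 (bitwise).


0b11100110000010010100110000111110 ^ 0b1111101010001110100001001110010 = 0b10011011010011100000111001001100 = 2605583948

2605583948


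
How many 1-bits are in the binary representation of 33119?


0b1000000101011111 has 8 set bits

8


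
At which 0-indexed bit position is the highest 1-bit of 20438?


0b100111111010110. Highest set bit at position 14

14


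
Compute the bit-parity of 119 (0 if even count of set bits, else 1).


0b1110111 has 6 ones => parity 0

0


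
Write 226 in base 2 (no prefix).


226 = 11100010 in binary

11100010


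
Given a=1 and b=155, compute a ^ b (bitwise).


1 ^ 155 = 154

154


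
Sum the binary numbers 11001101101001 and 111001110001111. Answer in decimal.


11001101101001 + 111001110001111 = 1010011011111000 = 42744

42744


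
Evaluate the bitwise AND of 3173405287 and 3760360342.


0b10111101001001100101001001100111 & 0b11100000001000101000101110010110 = 0b10100000001000100000001000000110 = 2686583302

2686583302


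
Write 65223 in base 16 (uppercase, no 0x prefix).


65223 = FEC7 hex

FEC7


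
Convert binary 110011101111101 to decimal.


110011101111101 in decimal = 26493

26493


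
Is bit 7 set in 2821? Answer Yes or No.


0b101100000101, bit 7 = 0. No

No


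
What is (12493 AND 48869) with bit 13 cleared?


Step 1: 12493 & 48869 = 12485
Step 2: 12485 & ~(1 << 13) = 4293

4293


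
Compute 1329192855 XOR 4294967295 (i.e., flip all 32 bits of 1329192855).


1329192855 ^ 4294967295 = 2965774440

2965774440


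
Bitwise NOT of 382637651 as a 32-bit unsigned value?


~0b10110110011101001011001010011 = 0b11101001001100010110100110101100 = 3912329644 (32-bit unsigned)

3912329644


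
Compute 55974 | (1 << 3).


55974 | (1 << 3) = 55974 | 8 = 55982

55982


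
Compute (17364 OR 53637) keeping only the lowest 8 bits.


Step 1: 17364 | 53637 = 54229
Step 2: 54229 & 255 = 213

213


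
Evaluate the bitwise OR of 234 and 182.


0b11101010 | 0b10110110 = 0b11111110 = 254

254


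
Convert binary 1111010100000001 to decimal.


1111010100000001 in decimal = 62721

62721


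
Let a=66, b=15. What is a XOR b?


66 ^ 15 = 77

77


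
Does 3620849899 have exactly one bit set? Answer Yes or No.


0b11010111110100011100100011101011. Multiple bits set => No

No


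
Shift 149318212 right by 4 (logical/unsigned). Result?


0b1000111001100110101001000100 >> 4 = 0b100011100110011010100100 = 9332388

9332388


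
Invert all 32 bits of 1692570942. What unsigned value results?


1692570942 ^ 4294967295 = 2602396353

2602396353


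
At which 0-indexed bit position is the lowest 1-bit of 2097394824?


0b1111101000000111011010010001000. Lowest set bit at position 3

3


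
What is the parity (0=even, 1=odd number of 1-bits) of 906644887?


0b110110000010100100110110010111 has 15 ones => parity 1

1


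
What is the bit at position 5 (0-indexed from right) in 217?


0b11011001, position 5 = 0

0


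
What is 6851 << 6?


0b1101011000011 << 6 = 0b1101011000011000000 = 438464

438464


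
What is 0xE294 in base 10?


E294 hex = 58004 decimal

58004


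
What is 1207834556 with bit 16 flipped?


1207834556 ^ (1 << 16) = 1207834556 ^ 65536 = 1207900092

1207900092


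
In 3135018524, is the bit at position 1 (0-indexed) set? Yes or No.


0b10111010110111001001011000011100, bit 1 = 0. No

No


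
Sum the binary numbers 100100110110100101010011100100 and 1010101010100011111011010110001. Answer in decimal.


100100110110100101010011100100 + 1010101010100011111011010110001 = 1111010001011000100101110010101 = 2049723285

2049723285


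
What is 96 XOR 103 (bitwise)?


0b1100000 ^ 0b1100111 = 0b111 = 7

7


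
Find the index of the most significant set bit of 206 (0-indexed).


0b11001110. Highest set bit at position 7

7


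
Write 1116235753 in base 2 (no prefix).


1116235753 = 1000010100010000110011111101001 in binary

1000010100010000110011111101001


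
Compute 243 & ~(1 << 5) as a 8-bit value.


243 & ~(1 << 5) = 211

211


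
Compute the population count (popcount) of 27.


0b11011 has 4 set bits

4


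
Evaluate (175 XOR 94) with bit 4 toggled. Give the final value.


Step 1: 175 ^ 94 = 241
Step 2: 241 ^ (1 << 4) = 241 ^ 16 = 225

225


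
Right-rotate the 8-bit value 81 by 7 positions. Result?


Rotate 0b1010001 right by 7 (8-bit) = 0b10100010 = 162

162


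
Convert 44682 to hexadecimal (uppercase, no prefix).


44682 = AE8A hex

AE8A


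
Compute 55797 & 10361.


0b1101100111110101 & 0b10100001111001 = 0b100001110001 = 2161

2161


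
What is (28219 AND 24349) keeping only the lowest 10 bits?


Step 1: 28219 & 24349 = 19993
Step 2: 19993 & 1023 = 537

537


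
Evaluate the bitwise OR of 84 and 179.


0b1010100 | 0b10110011 = 0b11110111 = 247

247


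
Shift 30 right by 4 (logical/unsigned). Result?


0b11110 >> 4 = 0b1 = 1

1


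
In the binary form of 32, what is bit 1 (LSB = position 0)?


0b100000, position 1 = 0

0


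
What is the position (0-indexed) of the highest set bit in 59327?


0b1110011110111111. Highest set bit at position 15

15


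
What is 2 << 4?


0b10 << 4 = 0b100000 = 32

32


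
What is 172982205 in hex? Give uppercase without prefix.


172982205 = A4F7FBD hex

A4F7FBD


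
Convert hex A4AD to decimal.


A4AD hex = 42157 decimal

42157


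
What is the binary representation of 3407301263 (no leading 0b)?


3407301263 = 11001011000101110100101010001111 in binary

11001011000101110100101010001111


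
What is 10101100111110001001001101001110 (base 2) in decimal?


10101100111110001001001101001110 in decimal = 2901971790

2901971790


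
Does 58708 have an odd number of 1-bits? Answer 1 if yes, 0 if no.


0b1110010101010100 has 8 ones => parity 0

0


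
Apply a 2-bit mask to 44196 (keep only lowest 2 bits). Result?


44196 & 3 = 0

0


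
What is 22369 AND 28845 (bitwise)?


0b101011101100001 & 0b111000010101101 = 0b101000000100001 = 20513

20513


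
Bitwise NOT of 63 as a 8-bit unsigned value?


~0b111111 = 0b11000000 = 192 (8-bit unsigned)

192


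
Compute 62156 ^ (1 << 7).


62156 ^ (1 << 7) = 62156 ^ 128 = 62028

62028


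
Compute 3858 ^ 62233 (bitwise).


0b111100010010 ^ 0b1111001100011001 = 0b1111110000001011 = 64523

64523


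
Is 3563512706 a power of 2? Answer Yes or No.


0b11010100011001101110001110000010. Multiple bits set => No

No


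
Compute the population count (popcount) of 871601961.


0b110011111100111001011100101001 has 18 set bits

18


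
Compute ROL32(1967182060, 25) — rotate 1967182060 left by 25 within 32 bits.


Rotate 0b1110101010000001101000011101100 left by 25 (32-bit) = 0b11011000111010101000000110100001 = 3639247265

3639247265


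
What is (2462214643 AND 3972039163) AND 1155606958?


Step 1: 2462214643 & 3972039163 = 2160067059
Step 2: 2160067059 & 1155606958 = 12583330

12583330


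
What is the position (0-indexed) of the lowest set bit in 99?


0b1100011. Lowest set bit at position 0

0


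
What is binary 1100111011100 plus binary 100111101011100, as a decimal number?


1100111011100 + 100111101011100 = 110100100111000 = 26936

26936


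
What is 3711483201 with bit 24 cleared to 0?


3711483201 & ~(1 << 24) = 3694705985

3694705985


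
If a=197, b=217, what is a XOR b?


197 ^ 217 = 28

28


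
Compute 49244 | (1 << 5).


49244 | (1 << 5) = 49244 | 32 = 49276

49276


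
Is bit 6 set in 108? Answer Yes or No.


0b1101100, bit 6 = 1. Yes

Yes


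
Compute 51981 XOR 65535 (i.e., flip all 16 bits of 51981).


51981 ^ 65535 = 13554

13554


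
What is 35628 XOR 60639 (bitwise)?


0b1000101100101100 ^ 0b1110110011011111 = 0b110011111110011 = 26611

26611


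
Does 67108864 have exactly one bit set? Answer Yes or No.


0b100000000000000000000000000. Only one bit set => Yes

Yes


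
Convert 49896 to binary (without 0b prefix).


49896 = 1100001011101000 in binary

1100001011101000


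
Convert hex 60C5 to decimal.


60C5 hex = 24773 decimal

24773


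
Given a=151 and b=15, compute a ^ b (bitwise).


151 ^ 15 = 152

152


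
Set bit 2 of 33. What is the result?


33 | (1 << 2) = 33 | 4 = 37

37


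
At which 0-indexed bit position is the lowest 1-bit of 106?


0b1101010. Lowest set bit at position 1

1


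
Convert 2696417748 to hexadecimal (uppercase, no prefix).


2696417748 = A0B811D4 hex

A0B811D4


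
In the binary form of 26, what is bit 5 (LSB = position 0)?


0b11010, position 5 = 0

0


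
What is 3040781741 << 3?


0b10110101001111101010010110101101 << 3 = 0b10110101001111101010010110101101000 = 24326253928

24326253928


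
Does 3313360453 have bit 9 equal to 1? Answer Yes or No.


0b11000101011111011101111001000101, bit 9 = 1. Yes

Yes


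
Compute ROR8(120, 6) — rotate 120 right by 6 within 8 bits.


Rotate 0b1111000 right by 6 (8-bit) = 0b11100001 = 225

225


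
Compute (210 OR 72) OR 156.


Step 1: 210 | 72 = 218
Step 2: 218 | 156 = 222

222


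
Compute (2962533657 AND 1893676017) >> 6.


Step 1: 2962533657 & 1893676017 = 815014161
Step 2: 815014161 >> 6 = 12734596

12734596


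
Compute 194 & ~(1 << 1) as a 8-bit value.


194 & ~(1 << 1) = 192

192


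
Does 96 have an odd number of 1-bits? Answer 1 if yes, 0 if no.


0b1100000 has 2 ones => parity 0

0


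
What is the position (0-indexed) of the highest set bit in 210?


0b11010010. Highest set bit at position 7

7


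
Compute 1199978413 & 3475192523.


0b1000111100001100011011110101101 & 0b11001111001000110011101011001011 = 0b1000111000000100011001010001001 = 1191326345

1191326345


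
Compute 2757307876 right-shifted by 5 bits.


0b10100100010110010010110111100100 >> 5 = 0b101001000101100100101101111 = 86165871

86165871


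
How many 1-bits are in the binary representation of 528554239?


0b11111100000010001100011111111 has 17 set bits

17


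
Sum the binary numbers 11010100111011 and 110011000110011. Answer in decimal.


11010100111011 + 110011000110011 = 1001101101101110 = 39790

39790


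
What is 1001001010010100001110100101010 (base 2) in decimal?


1001001010010100001110100101010 in decimal = 1229593898

1229593898


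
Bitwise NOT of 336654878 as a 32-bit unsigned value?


~0b10100000100001111001000011110 = 0b11101011111011110000110111100001 = 3958312417 (32-bit unsigned)

3958312417


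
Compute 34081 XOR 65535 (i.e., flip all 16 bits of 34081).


34081 ^ 65535 = 31454

31454


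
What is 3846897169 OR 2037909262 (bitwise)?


0b11100101010010101111111000010001 | 0b1111001011110000000011100001110 = 0b11111101011110101111111100011111 = 4252696351

4252696351


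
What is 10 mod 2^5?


10 & 31 = 10

10


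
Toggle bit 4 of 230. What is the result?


230 ^ (1 << 4) = 230 ^ 16 = 246

246


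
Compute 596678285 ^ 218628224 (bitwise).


0b100011100100001001011010001101 ^ 0b1101000010000000000010000000 = 0b101110100110001001011000001101 = 781751821

781751821


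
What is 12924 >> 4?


0b11001001111100 >> 4 = 0b1100100111 = 807

807


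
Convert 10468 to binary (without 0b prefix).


10468 = 10100011100100 in binary

10100011100100


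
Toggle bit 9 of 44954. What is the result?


44954 ^ (1 << 9) = 44954 ^ 512 = 44442

44442


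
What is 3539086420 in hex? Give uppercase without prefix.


3539086420 = D2F22C54 hex

D2F22C54


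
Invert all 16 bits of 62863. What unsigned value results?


62863 ^ 65535 = 2672

2672


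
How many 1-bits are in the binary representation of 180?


0b10110100 has 4 set bits

4


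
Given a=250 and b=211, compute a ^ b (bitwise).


250 ^ 211 = 41

41


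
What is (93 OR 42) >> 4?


Step 1: 93 | 42 = 127
Step 2: 127 >> 4 = 7

7


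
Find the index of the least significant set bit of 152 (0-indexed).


0b10011000. Lowest set bit at position 3

3


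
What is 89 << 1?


0b1011001 << 1 = 0b10110010 = 178

178


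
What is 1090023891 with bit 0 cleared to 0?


1090023891 & ~(1 << 0) = 1090023890

1090023890


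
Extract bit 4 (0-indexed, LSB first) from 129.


0b10000001, position 4 = 0

0


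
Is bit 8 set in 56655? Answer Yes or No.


0b1101110101001111, bit 8 = 1. Yes

Yes


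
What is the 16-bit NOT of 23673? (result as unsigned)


~0b101110001111001 = 0b1010001110000110 = 41862 (16-bit unsigned)

41862


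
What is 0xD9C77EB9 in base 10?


D9C77EB9 hex = 3653729977 decimal

3653729977


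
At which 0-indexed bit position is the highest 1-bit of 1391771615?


0b1010010111101001011111111011111. Highest set bit at position 30

30


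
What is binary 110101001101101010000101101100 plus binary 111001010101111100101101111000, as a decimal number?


110101001101101010000101101100 + 111001010101111100101101111000 = 1101110100011100110110011100100 = 1854827748

1854827748


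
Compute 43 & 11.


0b101011 & 0b1011 = 0b1011 = 11

11


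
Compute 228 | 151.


0b11100100 | 0b10010111 = 0b11110111 = 247

247


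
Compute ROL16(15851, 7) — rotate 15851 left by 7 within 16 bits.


Rotate 0b11110111101011 left by 7 (16-bit) = 0b1111010110011110 = 62878

62878


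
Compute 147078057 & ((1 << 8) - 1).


147078057 & 255 = 169

169


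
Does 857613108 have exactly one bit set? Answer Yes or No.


0b110011000111100010001100110100. Multiple bits set => No

No


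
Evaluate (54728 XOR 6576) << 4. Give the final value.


Step 1: 54728 ^ 6576 = 52344
Step 2: 52344 << 4 = 837504

837504


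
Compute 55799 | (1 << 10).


55799 | (1 << 10) = 55799 | 1024 = 56823

56823


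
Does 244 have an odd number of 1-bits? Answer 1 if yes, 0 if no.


0b11110100 has 5 ones => parity 1

1


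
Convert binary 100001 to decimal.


100001 in decimal = 33

33


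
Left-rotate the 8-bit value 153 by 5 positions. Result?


Rotate 0b10011001 left by 5 (8-bit) = 0b110011 = 51

51


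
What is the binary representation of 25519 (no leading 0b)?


25519 = 110001110101111 in binary

110001110101111


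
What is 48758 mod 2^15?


48758 & 32767 = 15990

15990


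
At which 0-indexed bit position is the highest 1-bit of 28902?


0b111000011100110. Highest set bit at position 14

14


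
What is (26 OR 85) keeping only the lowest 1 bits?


Step 1: 26 | 85 = 95
Step 2: 95 & 1 = 1

1


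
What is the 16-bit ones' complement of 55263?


55263 ^ 65535 = 10272

10272


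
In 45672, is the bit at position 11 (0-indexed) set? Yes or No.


0b1011001001101000, bit 11 = 0. No

No


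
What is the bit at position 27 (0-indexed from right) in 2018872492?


0b1111000010101011000110010101100, position 27 = 1

1


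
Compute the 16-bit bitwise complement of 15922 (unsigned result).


~0b11111000110010 = 0b1100000111001101 = 49613 (16-bit unsigned)

49613


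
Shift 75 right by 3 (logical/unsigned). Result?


0b1001011 >> 3 = 0b1001 = 9

9


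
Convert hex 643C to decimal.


643C hex = 25660 decimal

25660


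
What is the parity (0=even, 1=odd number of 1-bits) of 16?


0b10000 has 1 ones => parity 1

1


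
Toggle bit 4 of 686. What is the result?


686 ^ (1 << 4) = 686 ^ 16 = 702

702


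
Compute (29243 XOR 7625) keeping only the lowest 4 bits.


Step 1: 29243 ^ 7625 = 28658
Step 2: 28658 & 15 = 2

2


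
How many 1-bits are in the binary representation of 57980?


0b1110001001111100 has 9 set bits

9


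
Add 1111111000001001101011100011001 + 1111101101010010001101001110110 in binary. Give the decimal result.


1111111000001001101011100011001 + 1111101101010010001101001110110 = 11111100101011011111000110001111 = 4239257999

4239257999


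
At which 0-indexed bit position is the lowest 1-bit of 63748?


0b1111100100000100. Lowest set bit at position 2

2


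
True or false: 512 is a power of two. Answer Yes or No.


0b1000000000. Only one bit set => Yes

Yes


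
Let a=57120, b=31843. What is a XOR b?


57120 ^ 31843 = 41795

41795


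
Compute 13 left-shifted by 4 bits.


0b1101 << 4 = 0b11010000 = 208

208


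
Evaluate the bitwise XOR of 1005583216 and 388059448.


0b111011111011111111101101110000 ^ 0b10111001000010101000100111000 = 0b101100110011101010101001001000 = 751741512

751741512


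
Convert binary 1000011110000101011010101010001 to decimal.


1000011110000101011010101010001 in decimal = 1136833873

1136833873


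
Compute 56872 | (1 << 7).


56872 | (1 << 7) = 56872 | 128 = 57000

57000


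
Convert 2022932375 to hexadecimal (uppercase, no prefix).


2022932375 = 78937F97 hex

78937F97


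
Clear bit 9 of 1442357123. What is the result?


1442357123 & ~(1 << 9) = 1442356611

1442356611


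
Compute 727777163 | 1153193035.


0b101011011000001111111110001011 | 0b1000100101111000101010001001011 = 0b1101111111111001111111111001011 = 1878851531

1878851531


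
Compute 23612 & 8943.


0b101110000111100 & 0b10001011101111 = 0b101100 = 44

44


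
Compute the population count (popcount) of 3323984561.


0b11000110000111111111101010110001 has 19 set bits

19


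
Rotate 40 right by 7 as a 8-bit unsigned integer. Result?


Rotate 0b101000 right by 7 (8-bit) = 0b1010000 = 80

80


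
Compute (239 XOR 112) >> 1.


Step 1: 239 ^ 112 = 159
Step 2: 159 >> 1 = 79

79


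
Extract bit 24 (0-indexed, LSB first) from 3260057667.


0b11000010010100001000100001000011, position 24 = 0

0


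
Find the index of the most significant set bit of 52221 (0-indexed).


0b1100101111111101. Highest set bit at position 15

15


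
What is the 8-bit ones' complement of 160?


160 ^ 255 = 95

95


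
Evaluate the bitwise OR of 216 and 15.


0b11011000 | 0b1111 = 0b11011111 = 223

223


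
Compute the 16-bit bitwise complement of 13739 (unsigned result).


~0b11010110101011 = 0b1100101001010100 = 51796 (16-bit unsigned)

51796


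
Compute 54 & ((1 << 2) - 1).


54 & 3 = 2

2


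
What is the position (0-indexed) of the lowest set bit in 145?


0b10010001. Lowest set bit at position 0

0


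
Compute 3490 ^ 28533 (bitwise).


0b110110100010 ^ 0b110111101110101 = 0b110001011010111 = 25303

25303


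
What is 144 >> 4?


0b10010000 >> 4 = 0b1001 = 9

9


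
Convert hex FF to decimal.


FF hex = 255 decimal

255


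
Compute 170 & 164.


0b10101010 & 0b10100100 = 0b10100000 = 160

160


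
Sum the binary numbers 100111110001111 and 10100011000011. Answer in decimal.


100111110001111 + 10100011000011 = 111100001010010 = 30802

30802


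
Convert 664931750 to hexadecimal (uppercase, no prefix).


664931750 = 27A20DA6 hex

27A20DA6


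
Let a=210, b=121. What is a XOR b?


210 ^ 121 = 171

171


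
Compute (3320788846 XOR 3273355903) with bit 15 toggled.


Step 1: 3320788846 ^ 3273355903 = 116671761
Step 2: 116671761 ^ (1 << 15) = 116671761 ^ 32768 = 116704529

116704529


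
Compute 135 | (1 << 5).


135 | (1 << 5) = 135 | 32 = 167

167


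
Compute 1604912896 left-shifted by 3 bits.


0b1011111101010010000011100000000 << 3 = 0b1011111101010010000011100000000000 = 12839303168

12839303168


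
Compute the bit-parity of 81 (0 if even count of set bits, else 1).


0b1010001 has 3 ones => parity 1

1


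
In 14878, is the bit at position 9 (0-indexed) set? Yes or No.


0b11101000011110, bit 9 = 1. Yes

Yes


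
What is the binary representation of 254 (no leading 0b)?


254 = 11111110 in binary

11111110


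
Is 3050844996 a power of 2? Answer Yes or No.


0b10110101110110000011001101000100. Multiple bits set => No

No


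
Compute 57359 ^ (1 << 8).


57359 ^ (1 << 8) = 57359 ^ 256 = 57615

57615


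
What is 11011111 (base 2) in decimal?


11011111 in decimal = 223

223


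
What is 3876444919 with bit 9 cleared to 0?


3876444919 & ~(1 << 9) = 3876444407

3876444407


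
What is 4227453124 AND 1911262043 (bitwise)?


0b11111011111110011101000011000100 & 0b1110001111010111000101101011011 = 0b1110001111010011000000001000000 = 1911128128

1911128128


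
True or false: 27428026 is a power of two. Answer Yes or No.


0b1101000101000010010111010. Multiple bits set => No

No


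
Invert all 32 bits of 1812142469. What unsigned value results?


1812142469 ^ 4294967295 = 2482824826

2482824826


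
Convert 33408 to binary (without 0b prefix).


33408 = 1000001010000000 in binary

1000001010000000


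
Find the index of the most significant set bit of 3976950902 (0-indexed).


0b11101101000010110111010001110110. Highest set bit at position 31

31


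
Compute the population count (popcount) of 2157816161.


0b10000000100111011010100101100001 has 13 set bits

13


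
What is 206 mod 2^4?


206 & 15 = 14

14


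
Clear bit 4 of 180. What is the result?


180 & ~(1 << 4) = 164

164


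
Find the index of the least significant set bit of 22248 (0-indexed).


0b101011011101000. Lowest set bit at position 3

3


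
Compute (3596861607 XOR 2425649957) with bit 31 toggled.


Step 1: 3596861607 ^ 2425649957 = 1190640514
Step 2: 1190640514 ^ (1 << 31) = 1190640514 ^ 2147483648 = 3338124162

3338124162


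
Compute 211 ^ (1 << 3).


211 ^ (1 << 3) = 211 ^ 8 = 219

219


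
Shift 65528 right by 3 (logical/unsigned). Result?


0b1111111111111000 >> 3 = 0b1111111111111 = 8191

8191


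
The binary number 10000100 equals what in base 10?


10000100 in decimal = 132

132


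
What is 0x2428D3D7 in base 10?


2428D3D7 hex = 606655447 decimal

606655447


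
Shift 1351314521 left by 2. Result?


0b1010000100010110110110001011001 << 2 = 0b101000010001011011011000101100100 = 5405258084

5405258084


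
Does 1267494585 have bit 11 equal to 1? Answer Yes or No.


0b1001011100011000110111010111001, bit 11 = 1. Yes

Yes


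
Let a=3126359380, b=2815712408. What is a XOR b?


3126359380 ^ 2815712408 = 495725004

495725004


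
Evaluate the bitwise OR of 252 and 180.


0b11111100 | 0b10110100 = 0b11111100 = 252

252


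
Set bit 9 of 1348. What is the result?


1348 | (1 << 9) = 1348 | 512 = 1860

1860
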